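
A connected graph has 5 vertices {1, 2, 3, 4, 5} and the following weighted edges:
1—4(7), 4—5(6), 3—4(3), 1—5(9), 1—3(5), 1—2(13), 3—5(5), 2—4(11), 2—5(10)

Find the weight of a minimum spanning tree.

Grow the tree from 3 using Prim:
Step 1: cheapest edge leaving the tree is 3—4 (3); add 4.
Step 2: cheapest edge leaving the tree is 1—3 (5); add 1.
Step 3: cheapest edge leaving the tree is 3—5 (5); add 5.
Step 4: cheapest edge leaving the tree is 2—5 (10); add 2.
MST edges: 3—4, 1—3, 3—5, 2—5; total weight 3+5+5+10 = 23.

23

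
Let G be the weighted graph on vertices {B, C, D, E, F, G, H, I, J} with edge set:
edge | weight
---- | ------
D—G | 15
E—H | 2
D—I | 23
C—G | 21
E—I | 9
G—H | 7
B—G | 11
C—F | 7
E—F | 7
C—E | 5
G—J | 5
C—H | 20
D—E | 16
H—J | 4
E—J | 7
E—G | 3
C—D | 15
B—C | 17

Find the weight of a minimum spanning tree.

56

Kruskal's algorithm — process edges by increasing weight (ties by edge label):
E—H (2): add — endpoints in different components.
E—G (3): add — endpoints in different components.
H—J (4): add — endpoints in different components.
C—E (5): add — endpoints in different components.
G—J (5): skip — G and J already connected.
C—F (7): add — endpoints in different components.
E—F (7): skip — E and F already connected.
E—J (7): skip — E and J already connected.
G—H (7): skip — G and H already connected.
E—I (9): add — endpoints in different components.
B—G (11): add — endpoints in different components.
C—D (15): add — endpoints in different components.
MST edges: E—H, E—G, H—J, C—E, C—F, E—I, B—G, C—D; total weight 2+3+4+5+7+9+11+15 = 56.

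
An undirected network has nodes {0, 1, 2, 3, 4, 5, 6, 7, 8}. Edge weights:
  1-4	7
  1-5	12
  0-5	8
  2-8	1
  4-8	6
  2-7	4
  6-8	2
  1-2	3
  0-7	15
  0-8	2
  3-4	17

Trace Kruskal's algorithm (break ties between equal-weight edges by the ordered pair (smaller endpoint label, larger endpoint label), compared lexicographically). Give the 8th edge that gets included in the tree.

3-4

Sort edges by weight, then run Kruskal:
2-8 (1): add — endpoints in different components.
0-8 (2): add — endpoints in different components.
6-8 (2): add — endpoints in different components.
1-2 (3): add — endpoints in different components.
2-7 (4): add — endpoints in different components.
4-8 (6): add — endpoints in different components.
1-4 (7): skip — 1 and 4 already connected.
0-5 (8): add — endpoints in different components.
1-5 (12): skip — 1 and 5 already connected.
0-7 (15): skip — 0 and 7 already connected.
3-4 (17): add — endpoints in different components.
The 8th edge added is 3-4.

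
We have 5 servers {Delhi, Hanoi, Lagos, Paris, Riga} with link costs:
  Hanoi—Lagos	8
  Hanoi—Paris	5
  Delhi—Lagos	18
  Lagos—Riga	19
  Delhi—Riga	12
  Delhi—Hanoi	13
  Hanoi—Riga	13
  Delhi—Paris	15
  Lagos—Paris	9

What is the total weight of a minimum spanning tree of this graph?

38

Grow the tree from Paris using Prim:
Step 1: cheapest edge leaving the tree is Hanoi—Paris (5); add Hanoi.
Step 2: cheapest edge leaving the tree is Hanoi—Lagos (8); add Lagos.
Step 3: cheapest edge leaving the tree is Delhi—Hanoi (13); add Delhi.
Step 4: cheapest edge leaving the tree is Delhi—Riga (12); add Riga.
MST edges: Hanoi—Paris, Hanoi—Lagos, Delhi—Hanoi, Delhi—Riga; total weight 5+8+13+12 = 38.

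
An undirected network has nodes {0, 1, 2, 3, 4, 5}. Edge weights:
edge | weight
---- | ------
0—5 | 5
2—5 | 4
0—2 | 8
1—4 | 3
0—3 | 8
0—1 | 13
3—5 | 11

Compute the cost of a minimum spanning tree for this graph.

Grow the tree from 0 using Prim:
Step 1: cheapest edge leaving the tree is 0—5 (5); add 5.
Step 2: cheapest edge leaving the tree is 2—5 (4); add 2.
Step 3: cheapest edge leaving the tree is 0—3 (8); add 3.
Step 4: cheapest edge leaving the tree is 0—1 (13); add 1.
Step 5: cheapest edge leaving the tree is 1—4 (3); add 4.
MST edges: 0—5, 2—5, 0—3, 0—1, 1—4; total weight 5+4+8+13+3 = 33.

33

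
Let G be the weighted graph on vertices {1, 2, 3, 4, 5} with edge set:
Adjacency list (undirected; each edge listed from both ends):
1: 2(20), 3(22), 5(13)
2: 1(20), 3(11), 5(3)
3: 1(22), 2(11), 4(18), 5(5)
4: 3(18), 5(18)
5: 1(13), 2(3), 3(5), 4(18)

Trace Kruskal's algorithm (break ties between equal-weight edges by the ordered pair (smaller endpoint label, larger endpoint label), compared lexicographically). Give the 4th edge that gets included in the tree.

Kruskal's algorithm — process edges by increasing weight (ties by edge label):
2—5 (3): add — endpoints in different components.
3—5 (5): add — endpoints in different components.
2—3 (11): skip — 2 and 3 already connected.
1—5 (13): add — endpoints in different components.
3—4 (18): add — endpoints in different components.
The 4th edge added is 3—4.

3-4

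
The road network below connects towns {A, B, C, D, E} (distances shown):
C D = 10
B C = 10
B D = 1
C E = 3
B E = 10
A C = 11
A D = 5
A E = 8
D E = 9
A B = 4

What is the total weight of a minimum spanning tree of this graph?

Sort edges by weight, then run Kruskal:
B D (1): add — endpoints in different components.
C E (3): add — endpoints in different components.
A B (4): add — endpoints in different components.
A D (5): skip — A and D already connected.
A E (8): add — endpoints in different components.
MST edges: B D, C E, A B, A E; total weight 1+3+4+8 = 16.

16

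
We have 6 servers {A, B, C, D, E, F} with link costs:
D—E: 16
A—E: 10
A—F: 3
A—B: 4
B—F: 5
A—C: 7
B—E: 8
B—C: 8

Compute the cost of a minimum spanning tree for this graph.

Kruskal's algorithm — process edges by increasing weight (ties by edge label):
A—F (3): add — endpoints in different components.
A—B (4): add — endpoints in different components.
B—F (5): skip — B and F already connected.
A—C (7): add — endpoints in different components.
B—C (8): skip — B and C already connected.
B—E (8): add — endpoints in different components.
A—E (10): skip — A and E already connected.
D—E (16): add — endpoints in different components.
MST edges: A—F, A—B, A—C, B—E, D—E; total weight 3+4+7+8+16 = 38.

38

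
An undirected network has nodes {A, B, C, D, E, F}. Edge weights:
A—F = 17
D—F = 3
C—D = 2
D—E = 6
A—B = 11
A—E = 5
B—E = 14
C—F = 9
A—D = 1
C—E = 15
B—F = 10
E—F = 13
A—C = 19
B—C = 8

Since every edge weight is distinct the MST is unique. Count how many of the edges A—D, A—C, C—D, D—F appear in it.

3

Sort edges by weight, then run Kruskal:
A—D (1): add — endpoints in different components.
C—D (2): add — endpoints in different components.
D—F (3): add — endpoints in different components.
A—E (5): add — endpoints in different components.
D—E (6): skip — D and E already connected.
B—C (8): add — endpoints in different components.
MST edge set: {A—D, C—D, D—F, A—E, B—C}.
Of the listed edges, {A—D, C—D, D—F} are in the MST → 3.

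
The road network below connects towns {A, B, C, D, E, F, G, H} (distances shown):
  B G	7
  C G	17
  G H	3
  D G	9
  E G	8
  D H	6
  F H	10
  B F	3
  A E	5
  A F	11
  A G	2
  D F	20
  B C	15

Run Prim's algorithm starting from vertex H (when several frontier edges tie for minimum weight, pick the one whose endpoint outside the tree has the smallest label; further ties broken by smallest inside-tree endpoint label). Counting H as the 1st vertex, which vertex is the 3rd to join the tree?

Prim, starting at H.
Step 1: frontier [G H 3, D H 6, F H 10] → take G H (3); add G.
Step 2: frontier [A G 2, B G 7, E G 8, D G 9, C G 17, D H 6, F H 10] → take A G (2); add A.
Step 3: frontier [A E 5, A F 11, B G 7, E G 8, D G 9, C G 17, D H 6, F H 10] → take A E (5); add E.
Step 4: frontier [A F 11, B G 7, D G 9, C G 17, D H 6, F H 10] → take D H (6); add D.
Step 5: frontier [A F 11, D F 20, B G 7, C G 17, F H 10] → take B G (7); add B.
Step 6: frontier [A F 11, B F 3, B C 15, D F 20, C G 17, F H 10] → take B F (3); add F.
Step 7: frontier [B C 15, C G 17] → take B C (15); add C.
Vertex order: H, G, A, E, D, B, F, C. The 3rd vertex is A.

A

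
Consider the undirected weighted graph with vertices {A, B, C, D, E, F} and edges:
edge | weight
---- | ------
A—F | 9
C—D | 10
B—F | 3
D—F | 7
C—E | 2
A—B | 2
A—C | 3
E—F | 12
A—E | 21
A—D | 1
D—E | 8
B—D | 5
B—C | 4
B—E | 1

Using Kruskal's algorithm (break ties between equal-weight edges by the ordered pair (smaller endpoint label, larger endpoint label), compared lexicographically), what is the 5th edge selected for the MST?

B-F

Kruskal's algorithm — process edges by increasing weight (ties by edge label):
A—D (1): add — endpoints in different components.
B—E (1): add — endpoints in different components.
A—B (2): add — endpoints in different components.
C—E (2): add — endpoints in different components.
A—C (3): skip — A and C already connected.
B—F (3): add — endpoints in different components.
The 5th edge added is B—F.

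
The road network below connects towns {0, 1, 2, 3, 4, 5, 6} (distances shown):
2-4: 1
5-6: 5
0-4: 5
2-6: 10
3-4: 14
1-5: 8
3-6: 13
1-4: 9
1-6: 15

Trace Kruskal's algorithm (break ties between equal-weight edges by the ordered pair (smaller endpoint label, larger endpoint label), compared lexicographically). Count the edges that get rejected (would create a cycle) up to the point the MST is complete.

1

Sort edges by weight, then run Kruskal:
2-4 (1): add. Components now {0} {1} {2,4} {3} {5} {6}
0-4 (5): add. Components now {0,2,4} {1} {3} {5} {6}
5-6 (5): add. Components now {0,2,4} {1} {3} {5,6}
1-5 (8): add. Components now {0,2,4} {1,5,6} {3}
1-4 (9): add. Components now {0,1,2,4,5,6} {3}
2-6 (10): skip — 2 and 6 already connected.
3-6 (13): add. Components now {0,1,2,3,4,5,6}
Edges rejected before the tree was complete: 1.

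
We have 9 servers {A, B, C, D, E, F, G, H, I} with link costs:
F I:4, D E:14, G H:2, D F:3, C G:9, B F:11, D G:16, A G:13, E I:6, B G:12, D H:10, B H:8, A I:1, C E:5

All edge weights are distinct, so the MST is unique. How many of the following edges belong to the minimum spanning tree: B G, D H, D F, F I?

2

Kruskal's algorithm — process edges by increasing weight (ties by edge label):
A I (1): add — endpoints in different components.
G H (2): add — endpoints in different components.
D F (3): add — endpoints in different components.
F I (4): add — endpoints in different components.
C E (5): add — endpoints in different components.
E I (6): add — endpoints in different components.
B H (8): add — endpoints in different components.
C G (9): add — endpoints in different components.
MST edge set: {A I, G H, D F, F I, C E, E I, B H, C G}.
Of the listed edges, {D F, F I} are in the MST → 2.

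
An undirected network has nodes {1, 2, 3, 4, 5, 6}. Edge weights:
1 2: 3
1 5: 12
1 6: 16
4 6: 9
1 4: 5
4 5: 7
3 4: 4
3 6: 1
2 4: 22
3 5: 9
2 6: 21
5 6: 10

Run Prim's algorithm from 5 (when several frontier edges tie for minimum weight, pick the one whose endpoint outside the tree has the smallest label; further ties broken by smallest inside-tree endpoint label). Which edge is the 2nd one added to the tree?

Grow the tree from 5 using Prim:
Step 1: cheapest edge leaving the tree is 4 5 (7); add 4.
Step 2: cheapest edge leaving the tree is 3 4 (4); add 3.
Step 3: cheapest edge leaving the tree is 3 6 (1); add 6.
Step 4: cheapest edge leaving the tree is 1 4 (5); add 1.
Step 5: cheapest edge leaving the tree is 1 2 (3); add 2.
The 2nd edge added is 3 4.

3-4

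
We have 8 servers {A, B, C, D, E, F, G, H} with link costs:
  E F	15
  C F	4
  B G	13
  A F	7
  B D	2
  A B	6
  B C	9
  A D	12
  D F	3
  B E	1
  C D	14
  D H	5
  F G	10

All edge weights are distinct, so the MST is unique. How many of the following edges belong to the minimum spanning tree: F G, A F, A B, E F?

Kruskal: consider edges lightest-first.
B E (1): add — endpoints in different components.
B D (2): add — endpoints in different components.
D F (3): add — endpoints in different components.
C F (4): add — endpoints in different components.
D H (5): add — endpoints in different components.
A B (6): add — endpoints in different components.
A F (7): skip — A and F already connected.
B C (9): skip — B and C already connected.
F G (10): add — endpoints in different components.
MST edge set: {B E, B D, D F, C F, D H, A B, F G}.
Of the listed edges, {F G, A B} are in the MST → 2.

2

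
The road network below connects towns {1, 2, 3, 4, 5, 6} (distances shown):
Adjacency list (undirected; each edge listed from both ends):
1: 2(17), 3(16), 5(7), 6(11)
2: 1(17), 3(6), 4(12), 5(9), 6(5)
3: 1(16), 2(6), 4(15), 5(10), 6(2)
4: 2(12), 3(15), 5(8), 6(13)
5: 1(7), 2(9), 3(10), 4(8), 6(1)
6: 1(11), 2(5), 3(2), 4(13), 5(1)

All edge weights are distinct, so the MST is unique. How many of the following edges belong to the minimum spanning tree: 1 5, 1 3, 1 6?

1

Sort edges by weight, then run Kruskal:
5 6 (1): add. Components now {1} {2} {3} {4} {5,6}
3 6 (2): add. Components now {1} {2} {3,5,6} {4}
2 6 (5): add. Components now {1} {2,3,5,6} {4}
2 3 (6): skip — 2 and 3 already connected.
1 5 (7): add. Components now {1,2,3,5,6} {4}
4 5 (8): add. Components now {1,2,3,4,5,6}
MST edge set: {5 6, 3 6, 2 6, 1 5, 4 5}.
Of the listed edges, {1 5} are in the MST → 1.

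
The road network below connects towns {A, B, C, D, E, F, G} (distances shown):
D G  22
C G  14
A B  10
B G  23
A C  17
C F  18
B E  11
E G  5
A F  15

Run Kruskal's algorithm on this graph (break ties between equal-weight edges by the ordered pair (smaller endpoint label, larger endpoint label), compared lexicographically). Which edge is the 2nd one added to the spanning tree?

A-B

Sort edges by weight, then run Kruskal:
E G (5): add — endpoints in different components.
A B (10): add — endpoints in different components.
B E (11): add — endpoints in different components.
C G (14): add — endpoints in different components.
A F (15): add — endpoints in different components.
A C (17): skip — A and C already connected.
C F (18): skip — C and F already connected.
D G (22): add — endpoints in different components.
The 2nd edge added is A B.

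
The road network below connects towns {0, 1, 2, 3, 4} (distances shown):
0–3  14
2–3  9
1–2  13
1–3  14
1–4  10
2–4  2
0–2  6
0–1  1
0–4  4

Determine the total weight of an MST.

Kruskal's algorithm — process edges by increasing weight (ties by edge label):
0–1 (1): add. Components now {0,1} {2} {3} {4}
2–4 (2): add. Components now {0,1} {2,4} {3}
0–4 (4): add. Components now {0,1,2,4} {3}
0–2 (6): skip — 0 and 2 already connected.
2–3 (9): add. Components now {0,1,2,3,4}
MST edges: 0–1, 2–4, 0–4, 2–3; total weight 1+2+4+9 = 16.

16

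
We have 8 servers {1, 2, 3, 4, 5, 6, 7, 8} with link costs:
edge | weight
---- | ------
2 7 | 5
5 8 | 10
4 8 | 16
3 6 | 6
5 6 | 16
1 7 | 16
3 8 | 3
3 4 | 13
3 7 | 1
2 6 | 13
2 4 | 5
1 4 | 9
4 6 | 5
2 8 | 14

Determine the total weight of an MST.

Prim's algorithm from 2:
Step 1: cheapest edge leaving the tree is 2 4 (5); add 4.
Step 2: cheapest edge leaving the tree is 4 6 (5); add 6.
Step 3: cheapest edge leaving the tree is 2 7 (5); add 7.
Step 4: cheapest edge leaving the tree is 3 7 (1); add 3.
Step 5: cheapest edge leaving the tree is 3 8 (3); add 8.
Step 6: cheapest edge leaving the tree is 1 4 (9); add 1.
Step 7: cheapest edge leaving the tree is 5 8 (10); add 5.
MST edges: 2 4, 4 6, 2 7, 3 7, 3 8, 1 4, 5 8; total weight 5+5+5+1+3+9+10 = 38.

38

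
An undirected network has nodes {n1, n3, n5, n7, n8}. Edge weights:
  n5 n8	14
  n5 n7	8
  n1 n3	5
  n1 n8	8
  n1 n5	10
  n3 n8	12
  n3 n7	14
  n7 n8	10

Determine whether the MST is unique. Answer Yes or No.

No

Kruskal's algorithm — process edges by increasing weight (ties by edge label):
n1 n3 (5): add — endpoints in different components.
n1 n8 (8): add — endpoints in different components.
n5 n7 (8): add — endpoints in different components.
n1 n5 (10): add — endpoints in different components.
Non-tree edge n7 n8 has weight 10, equal to the heaviest edge on its tree cycle — swapping gives another MST of the same weight. Not unique.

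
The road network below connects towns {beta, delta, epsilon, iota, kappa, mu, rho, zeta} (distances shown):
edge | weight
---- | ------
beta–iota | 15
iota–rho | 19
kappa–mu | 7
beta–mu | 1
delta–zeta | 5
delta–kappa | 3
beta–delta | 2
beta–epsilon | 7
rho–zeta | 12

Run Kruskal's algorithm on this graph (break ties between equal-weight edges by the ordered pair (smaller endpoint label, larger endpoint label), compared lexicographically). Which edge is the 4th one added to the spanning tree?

delta-zeta

Kruskal's algorithm — process edges by increasing weight (ties by edge label):
beta–mu (1): add — endpoints in different components.
beta–delta (2): add — endpoints in different components.
delta–kappa (3): add — endpoints in different components.
delta–zeta (5): add — endpoints in different components.
beta–epsilon (7): add — endpoints in different components.
kappa–mu (7): skip — kappa and mu already connected.
rho–zeta (12): add — endpoints in different components.
beta–iota (15): add — endpoints in different components.
The 4th edge added is delta–zeta.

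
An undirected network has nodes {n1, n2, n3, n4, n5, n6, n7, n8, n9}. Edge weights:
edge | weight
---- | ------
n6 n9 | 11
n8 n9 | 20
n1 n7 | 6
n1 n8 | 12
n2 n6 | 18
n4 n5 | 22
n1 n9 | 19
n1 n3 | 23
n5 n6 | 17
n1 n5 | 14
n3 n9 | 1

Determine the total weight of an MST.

Sort edges by weight, then run Kruskal:
n3 n9 (1): add — endpoints in different components.
n1 n7 (6): add — endpoints in different components.
n6 n9 (11): add — endpoints in different components.
n1 n8 (12): add — endpoints in different components.
n1 n5 (14): add — endpoints in different components.
n5 n6 (17): add — endpoints in different components.
n2 n6 (18): add — endpoints in different components.
n1 n9 (19): skip — n9 and n1 already connected.
n8 n9 (20): skip — n8 and n9 already connected.
n4 n5 (22): add — endpoints in different components.
MST edges: n3 n9, n1 n7, n6 n9, n1 n8, n1 n5, n5 n6, n2 n6, n4 n5; total weight 1+6+11+12+14+17+18+22 = 101.

101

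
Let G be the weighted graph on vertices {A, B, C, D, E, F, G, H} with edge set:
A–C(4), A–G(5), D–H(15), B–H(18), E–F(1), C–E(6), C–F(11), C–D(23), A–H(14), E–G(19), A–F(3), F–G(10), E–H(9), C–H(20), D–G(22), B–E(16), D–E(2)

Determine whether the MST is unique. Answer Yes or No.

Yes

Kruskal's algorithm — process edges by increasing weight (ties by edge label):
E–F (1): add — endpoints in different components.
D–E (2): add — endpoints in different components.
A–F (3): add — endpoints in different components.
A–C (4): add — endpoints in different components.
A–G (5): add — endpoints in different components.
C–E (6): skip — C and E already connected.
E–H (9): add — endpoints in different components.
F–G (10): skip — F and G already connected.
C–F (11): skip — C and F already connected.
A–H (14): skip — A and H already connected.
D–H (15): skip — D and H already connected.
B–E (16): add — endpoints in different components.
Every non-tree edge has weight strictly greater than the heaviest edge on the tree path between its endpoints, so the MST is unique.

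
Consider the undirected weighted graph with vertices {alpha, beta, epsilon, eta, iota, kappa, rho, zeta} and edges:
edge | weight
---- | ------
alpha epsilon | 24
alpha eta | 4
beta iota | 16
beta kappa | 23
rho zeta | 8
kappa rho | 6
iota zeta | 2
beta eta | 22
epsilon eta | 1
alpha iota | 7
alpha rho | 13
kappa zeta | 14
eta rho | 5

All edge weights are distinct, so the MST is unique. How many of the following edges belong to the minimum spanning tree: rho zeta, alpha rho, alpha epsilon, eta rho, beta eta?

Sort edges by weight, then run Kruskal:
epsilon eta (1): add — endpoints in different components.
iota zeta (2): add — endpoints in different components.
alpha eta (4): add — endpoints in different components.
eta rho (5): add — endpoints in different components.
kappa rho (6): add — endpoints in different components.
alpha iota (7): add — endpoints in different components.
rho zeta (8): skip — zeta and rho already connected.
alpha rho (13): skip — rho and alpha already connected.
kappa zeta (14): skip — zeta and kappa already connected.
beta iota (16): add — endpoints in different components.
MST edge set: {epsilon eta, iota zeta, alpha eta, eta rho, kappa rho, alpha iota, beta iota}.
Of the listed edges, {eta rho} are in the MST → 1.

1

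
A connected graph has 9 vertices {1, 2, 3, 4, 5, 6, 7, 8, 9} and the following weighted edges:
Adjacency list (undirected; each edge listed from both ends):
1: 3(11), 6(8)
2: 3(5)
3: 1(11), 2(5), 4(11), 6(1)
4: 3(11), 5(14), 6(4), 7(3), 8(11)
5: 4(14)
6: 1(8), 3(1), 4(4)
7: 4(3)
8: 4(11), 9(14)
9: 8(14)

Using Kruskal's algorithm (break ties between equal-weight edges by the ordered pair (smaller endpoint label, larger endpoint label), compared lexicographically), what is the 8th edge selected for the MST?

Kruskal's algorithm — process edges by increasing weight (ties by edge label):
3-6 (1): add — endpoints in different components.
4-7 (3): add — endpoints in different components.
4-6 (4): add — endpoints in different components.
2-3 (5): add — endpoints in different components.
1-6 (8): add — endpoints in different components.
1-3 (11): skip — 1 and 3 already connected.
3-4 (11): skip — 3 and 4 already connected.
4-8 (11): add — endpoints in different components.
4-5 (14): add — endpoints in different components.
8-9 (14): add — endpoints in different components.
The 8th edge added is 8-9.

8-9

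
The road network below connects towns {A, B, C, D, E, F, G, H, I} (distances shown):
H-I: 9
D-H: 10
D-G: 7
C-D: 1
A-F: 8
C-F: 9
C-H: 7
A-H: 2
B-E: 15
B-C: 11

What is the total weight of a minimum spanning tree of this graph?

60

Prim, starting at A.
Step 1: cheapest edge leaving the tree is A-H (2); add H.
Step 2: cheapest edge leaving the tree is C-H (7); add C.
Step 3: cheapest edge leaving the tree is C-D (1); add D.
Step 4: cheapest edge leaving the tree is D-G (7); add G.
Step 5: cheapest edge leaving the tree is A-F (8); add F.
Step 6: cheapest edge leaving the tree is H-I (9); add I.
Step 7: cheapest edge leaving the tree is B-C (11); add B.
Step 8: cheapest edge leaving the tree is B-E (15); add E.
MST edges: A-H, C-H, C-D, D-G, A-F, H-I, B-C, B-E; total weight 2+7+1+7+8+9+11+15 = 60.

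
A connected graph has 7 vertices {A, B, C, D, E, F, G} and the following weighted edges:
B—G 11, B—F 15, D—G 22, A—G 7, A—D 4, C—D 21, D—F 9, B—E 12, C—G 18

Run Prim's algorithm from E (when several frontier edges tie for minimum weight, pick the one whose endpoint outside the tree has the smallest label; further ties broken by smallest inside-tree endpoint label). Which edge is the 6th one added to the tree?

Prim's algorithm from E:
Step 1: frontier [B—E 12] → take B—E (12); add B.
Step 2: frontier [B—G 11, B—F 15] → take B—G (11); add G.
Step 3: frontier [B—F 15, A—G 7, C—G 18, D—G 22] → take A—G (7); add A.
Step 4: frontier [A—D 4, B—F 15, C—G 18, D—G 22] → take A—D (4); add D.
Step 5: frontier [B—F 15, D—F 9, C—D 21, C—G 18] → take D—F (9); add F.
Step 6: frontier [C—D 21, C—G 18] → take C—G (18); add C.
The 6th edge added is C—G.

C-G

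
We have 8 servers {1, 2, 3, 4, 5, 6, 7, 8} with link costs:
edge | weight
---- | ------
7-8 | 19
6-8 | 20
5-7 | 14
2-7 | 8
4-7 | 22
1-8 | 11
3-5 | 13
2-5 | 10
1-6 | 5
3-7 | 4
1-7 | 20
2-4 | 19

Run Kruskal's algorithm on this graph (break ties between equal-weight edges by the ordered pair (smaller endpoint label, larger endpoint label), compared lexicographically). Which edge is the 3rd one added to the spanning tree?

2-7

Sort edges by weight, then run Kruskal:
3-7 (4): add — endpoints in different components.
1-6 (5): add — endpoints in different components.
2-7 (8): add — endpoints in different components.
2-5 (10): add — endpoints in different components.
1-8 (11): add — endpoints in different components.
3-5 (13): skip — 3 and 5 already connected.
5-7 (14): skip — 5 and 7 already connected.
2-4 (19): add — endpoints in different components.
7-8 (19): add — endpoints in different components.
The 3rd edge added is 2-7.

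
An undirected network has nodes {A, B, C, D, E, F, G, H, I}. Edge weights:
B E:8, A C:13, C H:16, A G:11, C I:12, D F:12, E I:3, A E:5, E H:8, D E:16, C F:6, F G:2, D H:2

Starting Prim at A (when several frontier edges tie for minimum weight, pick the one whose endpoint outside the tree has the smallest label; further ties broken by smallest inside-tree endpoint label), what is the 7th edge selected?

Prim's algorithm from A:
Step 1: cheapest edge leaving the tree is A E (5); add E.
Step 2: cheapest edge leaving the tree is E I (3); add I.
Step 3: cheapest edge leaving the tree is B E (8); add B.
Step 4: cheapest edge leaving the tree is E H (8); add H.
Step 5: cheapest edge leaving the tree is D H (2); add D.
Step 6: cheapest edge leaving the tree is A G (11); add G.
Step 7: cheapest edge leaving the tree is F G (2); add F.
Step 8: cheapest edge leaving the tree is C F (6); add C.
The 7th edge added is F G.

F-G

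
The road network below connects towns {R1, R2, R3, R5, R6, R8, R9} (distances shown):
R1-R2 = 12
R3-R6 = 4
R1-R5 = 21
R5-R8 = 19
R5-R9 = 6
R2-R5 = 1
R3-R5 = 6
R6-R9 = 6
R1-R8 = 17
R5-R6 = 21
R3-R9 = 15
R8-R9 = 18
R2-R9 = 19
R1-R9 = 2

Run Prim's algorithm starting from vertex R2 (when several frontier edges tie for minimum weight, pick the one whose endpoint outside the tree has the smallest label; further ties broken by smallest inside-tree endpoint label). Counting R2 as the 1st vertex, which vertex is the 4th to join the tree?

Prim's algorithm from R2:
Step 1: cheapest edge leaving the tree is R2-R5 (1); add R5.
Step 2: cheapest edge leaving the tree is R3-R5 (6); add R3.
Step 3: cheapest edge leaving the tree is R3-R6 (4); add R6.
Step 4: cheapest edge leaving the tree is R5-R9 (6); add R9.
Step 5: cheapest edge leaving the tree is R1-R9 (2); add R1.
Step 6: cheapest edge leaving the tree is R1-R8 (17); add R8.
Vertex order: R2, R5, R3, R6, R9, R1, R8. The 4th vertex is R6.

R6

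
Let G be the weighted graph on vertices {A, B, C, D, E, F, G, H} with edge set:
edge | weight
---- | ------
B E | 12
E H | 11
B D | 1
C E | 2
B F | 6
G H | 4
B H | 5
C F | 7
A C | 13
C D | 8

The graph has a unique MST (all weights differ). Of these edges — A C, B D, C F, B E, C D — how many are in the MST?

Sort edges by weight, then run Kruskal:
B D (1): add — endpoints in different components.
C E (2): add — endpoints in different components.
G H (4): add — endpoints in different components.
B H (5): add — endpoints in different components.
B F (6): add — endpoints in different components.
C F (7): add — endpoints in different components.
C D (8): skip — C and D already connected.
E H (11): skip — E and H already connected.
B E (12): skip — B and E already connected.
A C (13): add — endpoints in different components.
MST edge set: {B D, C E, G H, B H, B F, C F, A C}.
Of the listed edges, {A C, B D, C F} are in the MST → 3.

3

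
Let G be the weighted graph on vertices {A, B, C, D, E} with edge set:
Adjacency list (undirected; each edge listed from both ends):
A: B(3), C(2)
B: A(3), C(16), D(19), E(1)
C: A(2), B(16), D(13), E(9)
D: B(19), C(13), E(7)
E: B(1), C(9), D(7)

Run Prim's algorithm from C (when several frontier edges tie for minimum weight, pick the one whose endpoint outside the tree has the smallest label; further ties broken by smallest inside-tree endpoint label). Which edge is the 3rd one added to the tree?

Grow the tree from C using Prim:
Step 1: cheapest edge leaving the tree is A-C (2); add A.
Step 2: cheapest edge leaving the tree is A-B (3); add B.
Step 3: cheapest edge leaving the tree is B-E (1); add E.
Step 4: cheapest edge leaving the tree is D-E (7); add D.
The 3rd edge added is B-E.

B-E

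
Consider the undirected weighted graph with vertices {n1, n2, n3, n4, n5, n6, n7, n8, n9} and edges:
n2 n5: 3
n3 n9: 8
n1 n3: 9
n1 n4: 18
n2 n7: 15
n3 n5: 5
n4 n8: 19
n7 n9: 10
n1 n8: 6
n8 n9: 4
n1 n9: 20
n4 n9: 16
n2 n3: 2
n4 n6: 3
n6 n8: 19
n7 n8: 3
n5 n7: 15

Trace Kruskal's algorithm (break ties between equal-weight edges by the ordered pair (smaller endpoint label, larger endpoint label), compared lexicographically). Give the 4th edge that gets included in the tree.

Sort edges by weight, then run Kruskal:
n2 n3 (2): add — endpoints in different components.
n2 n5 (3): add — endpoints in different components.
n4 n6 (3): add — endpoints in different components.
n7 n8 (3): add — endpoints in different components.
n8 n9 (4): add — endpoints in different components.
n3 n5 (5): skip — n5 and n3 already connected.
n1 n8 (6): add — endpoints in different components.
n3 n9 (8): add — endpoints in different components.
n1 n3 (9): skip — n3 and n1 already connected.
n7 n9 (10): skip — n9 and n7 already connected.
n2 n7 (15): skip — n2 and n7 already connected.
n5 n7 (15): skip — n5 and n7 already connected.
n4 n9 (16): add — endpoints in different components.
The 4th edge added is n7 n8.

n7-n8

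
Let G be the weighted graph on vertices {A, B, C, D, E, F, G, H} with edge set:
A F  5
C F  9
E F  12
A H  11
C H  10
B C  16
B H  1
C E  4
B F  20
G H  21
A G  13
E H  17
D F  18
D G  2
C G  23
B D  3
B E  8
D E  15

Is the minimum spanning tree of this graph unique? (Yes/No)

Yes

Kruskal's algorithm — process edges by increasing weight (ties by edge label):
B H (1): add — endpoints in different components.
D G (2): add — endpoints in different components.
B D (3): add — endpoints in different components.
C E (4): add — endpoints in different components.
A F (5): add — endpoints in different components.
B E (8): add — endpoints in different components.
C F (9): add — endpoints in different components.
Every non-tree edge has weight strictly greater than the heaviest edge on the tree path between its endpoints, so the MST is unique.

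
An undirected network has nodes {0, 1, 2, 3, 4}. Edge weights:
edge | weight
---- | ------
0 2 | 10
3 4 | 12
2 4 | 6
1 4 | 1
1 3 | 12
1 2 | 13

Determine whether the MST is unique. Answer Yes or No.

No

Sort edges by weight, then run Kruskal:
1 4 (1): add — endpoints in different components.
2 4 (6): add — endpoints in different components.
0 2 (10): add — endpoints in different components.
1 3 (12): add — endpoints in different components.
Non-tree edge 3 4 has weight 12, equal to the heaviest edge on its tree cycle — swapping gives another MST of the same weight. Not unique.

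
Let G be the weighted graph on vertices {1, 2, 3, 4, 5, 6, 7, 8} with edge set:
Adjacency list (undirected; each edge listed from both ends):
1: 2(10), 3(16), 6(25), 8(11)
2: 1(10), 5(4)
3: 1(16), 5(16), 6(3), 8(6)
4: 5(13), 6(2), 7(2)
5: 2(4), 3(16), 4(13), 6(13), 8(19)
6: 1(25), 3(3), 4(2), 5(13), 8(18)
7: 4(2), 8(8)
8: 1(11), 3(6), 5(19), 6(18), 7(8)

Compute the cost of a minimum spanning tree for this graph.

38

Sort edges by weight, then run Kruskal:
4—6 (2): add — endpoints in different components.
4—7 (2): add — endpoints in different components.
3—6 (3): add — endpoints in different components.
2—5 (4): add — endpoints in different components.
3—8 (6): add — endpoints in different components.
7—8 (8): skip — 7 and 8 already connected.
1—2 (10): add — endpoints in different components.
1—8 (11): add — endpoints in different components.
MST edges: 4—6, 4—7, 3—6, 2—5, 3—8, 1—2, 1—8; total weight 2+2+3+4+6+10+11 = 38.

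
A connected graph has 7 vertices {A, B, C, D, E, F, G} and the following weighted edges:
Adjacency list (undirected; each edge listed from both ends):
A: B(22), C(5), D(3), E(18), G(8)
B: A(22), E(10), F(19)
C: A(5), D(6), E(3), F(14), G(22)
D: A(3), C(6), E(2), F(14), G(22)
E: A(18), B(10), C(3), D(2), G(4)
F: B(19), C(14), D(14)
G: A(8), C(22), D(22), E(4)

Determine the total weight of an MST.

36

Grow the tree from C using Prim:
Step 1: cheapest edge leaving the tree is C E (3); add E.
Step 2: cheapest edge leaving the tree is D E (2); add D.
Step 3: cheapest edge leaving the tree is A D (3); add A.
Step 4: cheapest edge leaving the tree is E G (4); add G.
Step 5: cheapest edge leaving the tree is B E (10); add B.
Step 6: cheapest edge leaving the tree is C F (14); add F.
MST edges: C E, D E, A D, E G, B E, C F; total weight 3+2+3+4+10+14 = 36.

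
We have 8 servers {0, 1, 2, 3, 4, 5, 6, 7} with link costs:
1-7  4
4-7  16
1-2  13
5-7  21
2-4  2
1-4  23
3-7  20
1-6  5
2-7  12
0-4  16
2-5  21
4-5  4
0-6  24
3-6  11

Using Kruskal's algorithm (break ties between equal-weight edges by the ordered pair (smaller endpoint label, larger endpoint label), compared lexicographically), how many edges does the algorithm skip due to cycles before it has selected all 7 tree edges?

1

Kruskal: consider edges lightest-first.
2-4 (2): add — endpoints in different components.
1-7 (4): add — endpoints in different components.
4-5 (4): add — endpoints in different components.
1-6 (5): add — endpoints in different components.
3-6 (11): add — endpoints in different components.
2-7 (12): add — endpoints in different components.
1-2 (13): skip — 1 and 2 already connected.
0-4 (16): add — endpoints in different components.
Edges rejected before the tree was complete: 1.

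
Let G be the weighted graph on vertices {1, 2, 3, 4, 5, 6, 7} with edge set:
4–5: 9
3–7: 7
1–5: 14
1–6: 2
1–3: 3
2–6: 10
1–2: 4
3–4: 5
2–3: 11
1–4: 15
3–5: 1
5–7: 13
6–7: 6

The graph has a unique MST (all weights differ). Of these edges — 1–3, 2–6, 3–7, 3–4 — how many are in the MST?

2

Kruskal: consider edges lightest-first.
3–5 (1): add — endpoints in different components.
1–6 (2): add — endpoints in different components.
1–3 (3): add — endpoints in different components.
1–2 (4): add — endpoints in different components.
3–4 (5): add — endpoints in different components.
6–7 (6): add — endpoints in different components.
MST edge set: {3–5, 1–6, 1–3, 1–2, 3–4, 6–7}.
Of the listed edges, {1–3, 3–4} are in the MST → 2.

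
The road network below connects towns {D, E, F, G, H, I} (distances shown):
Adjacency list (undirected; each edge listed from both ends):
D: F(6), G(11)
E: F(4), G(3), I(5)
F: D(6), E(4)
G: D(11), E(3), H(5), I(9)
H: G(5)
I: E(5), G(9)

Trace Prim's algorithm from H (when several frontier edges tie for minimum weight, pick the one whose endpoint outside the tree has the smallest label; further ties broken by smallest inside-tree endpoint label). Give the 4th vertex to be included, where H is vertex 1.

F

Prim, starting at H.
Step 1: frontier [G-H 5] → take G-H (5); add G.
Step 2: frontier [E-G 3, G-I 9, D-G 11] → take E-G (3); add E.
Step 3: frontier [E-F 4, E-I 5, G-I 9, D-G 11] → take E-F (4); add F.
Step 4: frontier [E-I 5, D-F 6, G-I 9, D-G 11] → take E-I (5); add I.
Step 5: frontier [D-F 6, D-G 11] → take D-F (6); add D.
Vertex order: H, G, E, F, I, D. The 4th vertex is F.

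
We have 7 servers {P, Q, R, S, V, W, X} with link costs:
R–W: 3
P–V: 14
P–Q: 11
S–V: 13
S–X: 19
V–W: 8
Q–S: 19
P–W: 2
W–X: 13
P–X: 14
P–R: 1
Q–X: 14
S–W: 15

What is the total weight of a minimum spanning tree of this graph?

48

Prim's algorithm from P:
Step 1: cheapest edge leaving the tree is P–R (1); add R.
Step 2: cheapest edge leaving the tree is P–W (2); add W.
Step 3: cheapest edge leaving the tree is V–W (8); add V.
Step 4: cheapest edge leaving the tree is P–Q (11); add Q.
Step 5: cheapest edge leaving the tree is S–V (13); add S.
Step 6: cheapest edge leaving the tree is W–X (13); add X.
MST edges: P–R, P–W, V–W, P–Q, S–V, W–X; total weight 1+2+8+11+13+13 = 48.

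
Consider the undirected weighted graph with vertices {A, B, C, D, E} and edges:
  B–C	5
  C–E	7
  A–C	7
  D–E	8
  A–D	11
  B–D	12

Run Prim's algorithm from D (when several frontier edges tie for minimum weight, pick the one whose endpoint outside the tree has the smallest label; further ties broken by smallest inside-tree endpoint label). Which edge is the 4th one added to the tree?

Prim's algorithm from D:
Step 1: frontier [D–E 8, A–D 11, B–D 12] → take D–E (8); add E.
Step 2: frontier [A–D 11, B–D 12, C–E 7] → take C–E (7); add C.
Step 3: frontier [B–C 5, A–C 7, A–D 11, B–D 12] → take B–C (5); add B.
Step 4: frontier [A–C 7, A–D 11] → take A–C (7); add A.
The 4th edge added is A–C.

A-C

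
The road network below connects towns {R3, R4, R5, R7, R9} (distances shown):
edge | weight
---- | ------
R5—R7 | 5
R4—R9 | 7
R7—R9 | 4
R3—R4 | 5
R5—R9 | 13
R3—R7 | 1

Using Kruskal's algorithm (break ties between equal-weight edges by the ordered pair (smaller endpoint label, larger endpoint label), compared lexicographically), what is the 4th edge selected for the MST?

Kruskal's algorithm — process edges by increasing weight (ties by edge label):
R3—R7 (1): add. Components now {R9} {R3,R7} {R5} {R4}
R7—R9 (4): add. Components now {R3,R7,R9} {R5} {R4}
R3—R4 (5): add. Components now {R3,R4,R7,R9} {R5}
R5—R7 (5): add. Components now {R3,R4,R5,R7,R9}
The 4th edge added is R5—R7.

R5-R7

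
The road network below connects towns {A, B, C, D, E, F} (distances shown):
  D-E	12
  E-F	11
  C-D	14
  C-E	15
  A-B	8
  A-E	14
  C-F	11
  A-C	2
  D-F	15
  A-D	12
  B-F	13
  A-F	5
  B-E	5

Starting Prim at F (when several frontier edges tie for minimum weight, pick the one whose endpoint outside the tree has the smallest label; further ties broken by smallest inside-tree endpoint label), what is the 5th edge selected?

A-D

Prim, starting at F.
Step 1: cheapest edge leaving the tree is A-F (5); add A.
Step 2: cheapest edge leaving the tree is A-C (2); add C.
Step 3: cheapest edge leaving the tree is A-B (8); add B.
Step 4: cheapest edge leaving the tree is B-E (5); add E.
Step 5: cheapest edge leaving the tree is A-D (12); add D.
The 5th edge added is A-D.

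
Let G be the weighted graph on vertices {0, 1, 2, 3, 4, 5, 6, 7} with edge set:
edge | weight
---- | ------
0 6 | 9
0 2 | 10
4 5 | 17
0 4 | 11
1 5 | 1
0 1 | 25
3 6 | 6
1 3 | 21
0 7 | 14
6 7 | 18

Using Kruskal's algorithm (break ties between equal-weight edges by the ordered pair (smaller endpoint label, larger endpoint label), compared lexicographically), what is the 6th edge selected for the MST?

0-7

Sort edges by weight, then run Kruskal:
1 5 (1): add — endpoints in different components.
3 6 (6): add — endpoints in different components.
0 6 (9): add — endpoints in different components.
0 2 (10): add — endpoints in different components.
0 4 (11): add — endpoints in different components.
0 7 (14): add — endpoints in different components.
4 5 (17): add — endpoints in different components.
The 6th edge added is 0 7.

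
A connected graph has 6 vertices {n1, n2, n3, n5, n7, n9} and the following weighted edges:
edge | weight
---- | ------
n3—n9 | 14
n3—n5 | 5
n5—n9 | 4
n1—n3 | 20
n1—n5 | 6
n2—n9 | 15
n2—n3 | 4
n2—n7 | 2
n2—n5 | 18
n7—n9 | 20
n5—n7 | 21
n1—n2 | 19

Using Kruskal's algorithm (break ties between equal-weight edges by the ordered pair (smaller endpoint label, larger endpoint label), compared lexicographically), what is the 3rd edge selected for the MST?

Sort edges by weight, then run Kruskal:
n2—n7 (2): add. Components now {n3} {n5} {n9} {n2,n7} {n1}
n2—n3 (4): add. Components now {n2,n3,n7} {n5} {n9} {n1}
n5—n9 (4): add. Components now {n2,n3,n7} {n5,n9} {n1}
n3—n5 (5): add. Components now {n2,n3,n5,n7,n9} {n1}
n1—n5 (6): add. Components now {n1,n2,n3,n5,n7,n9}
The 3rd edge added is n5—n9.

n5-n9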